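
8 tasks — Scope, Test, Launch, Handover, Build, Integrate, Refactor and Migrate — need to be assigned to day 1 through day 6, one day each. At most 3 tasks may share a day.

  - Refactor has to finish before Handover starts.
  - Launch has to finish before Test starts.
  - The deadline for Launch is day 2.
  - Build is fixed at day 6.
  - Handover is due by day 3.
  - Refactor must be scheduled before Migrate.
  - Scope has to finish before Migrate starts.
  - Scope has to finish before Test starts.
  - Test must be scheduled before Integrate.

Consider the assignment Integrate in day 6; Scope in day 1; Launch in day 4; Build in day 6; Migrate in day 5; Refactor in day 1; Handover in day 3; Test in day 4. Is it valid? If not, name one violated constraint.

Scope has to finish before Test starts — holds.
Launch has to finish before Test starts — violated.
Build is fixed at day 6 — holds.
Test must be scheduled before Integrate — holds.
Handover is due by day 3 — holds.
Scope has to finish before Migrate starts — holds.
The deadline for Launch is day 2 — violated.
Refactor must be scheduled before Migrate — holds.
At most 3 tasks may share a day — holds.
Refactor has to finish before Handover starts — holds.

No. The deadline for Launch is day 2 is not satisfied.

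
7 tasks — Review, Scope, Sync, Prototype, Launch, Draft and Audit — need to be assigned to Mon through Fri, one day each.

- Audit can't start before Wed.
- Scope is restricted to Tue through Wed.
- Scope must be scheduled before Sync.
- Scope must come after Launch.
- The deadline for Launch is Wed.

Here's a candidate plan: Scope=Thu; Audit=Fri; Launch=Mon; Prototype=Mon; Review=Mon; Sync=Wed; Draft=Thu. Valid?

Invalid. Scope must be scheduled before Sync.

Scope is restricted to Tue through Wed — violated.
The deadline for Launch is Wed — holds.
Audit can't start before Wed — holds.
Scope must be scheduled before Sync — violated.
Scope must come after Launch — holds.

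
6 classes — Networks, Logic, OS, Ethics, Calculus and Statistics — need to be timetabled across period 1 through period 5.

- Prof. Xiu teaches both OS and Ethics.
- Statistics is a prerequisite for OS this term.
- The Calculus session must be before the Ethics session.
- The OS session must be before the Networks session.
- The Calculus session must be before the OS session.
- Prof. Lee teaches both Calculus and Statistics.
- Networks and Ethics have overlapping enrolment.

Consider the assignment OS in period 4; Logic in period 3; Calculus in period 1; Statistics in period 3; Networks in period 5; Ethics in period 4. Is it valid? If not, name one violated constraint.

Statistics is a prerequisite for OS this term — holds.
The Calculus session must be before the OS session — holds.
Prof. Lee teaches both Calculus and Statistics — holds.
The OS session must be before the Networks session — holds.
Networks and Ethics have overlapping enrolment — holds.
Prof. Xiu teaches both OS and Ethics — violated.
The Calculus session must be before the Ethics session — holds.

No. Prof. Xiu teaches both OS and Ethics is not satisfied.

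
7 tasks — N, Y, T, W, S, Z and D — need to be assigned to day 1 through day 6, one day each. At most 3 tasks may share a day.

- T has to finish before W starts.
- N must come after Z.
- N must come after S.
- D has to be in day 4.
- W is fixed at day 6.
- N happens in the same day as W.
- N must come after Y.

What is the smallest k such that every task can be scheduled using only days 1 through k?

The precedence chain requires at least 2 distinct days.
With at most 3 per day and 7 tasks, at least 3 days are needed.
W can't be placed before day 6, so the schedule must run through at least day 6.
6 works (last occupied day: day 6): for example N -> day 6, S -> day 1, Z -> day 2, Y -> day 1, T -> day 1, D -> day 4, W -> day 6.

6 days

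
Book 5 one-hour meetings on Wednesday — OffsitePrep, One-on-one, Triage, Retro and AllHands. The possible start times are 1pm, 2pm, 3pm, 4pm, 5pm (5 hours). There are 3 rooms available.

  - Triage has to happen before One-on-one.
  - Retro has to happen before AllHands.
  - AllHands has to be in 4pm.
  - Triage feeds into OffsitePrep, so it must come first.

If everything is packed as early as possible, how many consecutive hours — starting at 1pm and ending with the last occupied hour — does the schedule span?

The precedence chain requires at least 2 distinct hours.
With at most 3 per hour and 5 meetings, at least 2 hours are needed.
AllHands can't be placed before 4pm — that is hour 4 counting from 1pm — so the schedule must run through at least 4 hours.
4 works (last occupied hour: 4pm): for example OffsitePrep=2pm; Retro=1pm; One-on-one=2pm; Triage=1pm; AllHands=4pm.

4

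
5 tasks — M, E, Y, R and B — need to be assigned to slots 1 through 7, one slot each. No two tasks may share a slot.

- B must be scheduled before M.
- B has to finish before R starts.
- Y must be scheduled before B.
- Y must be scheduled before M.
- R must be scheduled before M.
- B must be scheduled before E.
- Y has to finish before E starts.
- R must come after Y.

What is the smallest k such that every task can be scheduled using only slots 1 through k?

The precedence chain requires at least 4 distinct slots.
With at most 1 per slot and 5 tasks, at least 5 slots are needed.
5 works (last occupied slot: 5): for example E -> 5; Y -> 1; R -> 3; M -> 4; B -> 2.

5 slots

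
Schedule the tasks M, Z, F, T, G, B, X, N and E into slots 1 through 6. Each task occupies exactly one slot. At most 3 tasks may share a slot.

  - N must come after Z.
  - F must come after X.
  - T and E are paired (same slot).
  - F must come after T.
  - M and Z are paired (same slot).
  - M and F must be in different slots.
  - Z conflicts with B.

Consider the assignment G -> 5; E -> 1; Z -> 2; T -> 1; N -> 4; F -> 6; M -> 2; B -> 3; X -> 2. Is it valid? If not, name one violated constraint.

F must come after X — holds.
T and E are paired (same slot) — holds.
F must come after T — holds.
N must come after Z — holds.
M and F must be in different slots — holds.
M and Z are paired (same slot) — holds.
At most 3 tasks may share a slot — holds.
Z conflicts with B — holds.

Yes, all constraints hold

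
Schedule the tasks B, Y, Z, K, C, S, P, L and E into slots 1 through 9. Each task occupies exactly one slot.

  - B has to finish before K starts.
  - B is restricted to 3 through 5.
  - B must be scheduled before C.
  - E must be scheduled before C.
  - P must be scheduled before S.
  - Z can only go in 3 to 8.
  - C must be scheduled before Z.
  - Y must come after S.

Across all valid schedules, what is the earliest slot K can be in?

4

Precedence pushes K to at least 4.
K at 4 is achievable: P in 1; B in 3; Z in 5; E in 1; S in 2; C in 4; K in 4; Y in 3; L in 1.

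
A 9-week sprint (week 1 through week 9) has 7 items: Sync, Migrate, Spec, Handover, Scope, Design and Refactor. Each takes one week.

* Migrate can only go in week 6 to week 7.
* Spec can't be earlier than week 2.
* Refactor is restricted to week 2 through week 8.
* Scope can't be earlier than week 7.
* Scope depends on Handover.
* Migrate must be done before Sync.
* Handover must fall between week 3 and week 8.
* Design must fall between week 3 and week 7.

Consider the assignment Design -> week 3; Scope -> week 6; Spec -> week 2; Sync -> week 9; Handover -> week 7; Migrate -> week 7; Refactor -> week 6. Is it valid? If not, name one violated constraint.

Invalid. Scope depends on Handover.

Migrate must be done before Sync — holds.
Spec can't be earlier than week 2 — holds.
Migrate can only go in week 6 to week 7 — holds.
Scope can't be earlier than week 7 — violated.
Scope depends on Handover — violated.
Refactor is restricted to week 2 through week 8 — holds.
Handover must fall between week 3 and week 8 — holds.
Design must fall between week 3 and week 7 — holds.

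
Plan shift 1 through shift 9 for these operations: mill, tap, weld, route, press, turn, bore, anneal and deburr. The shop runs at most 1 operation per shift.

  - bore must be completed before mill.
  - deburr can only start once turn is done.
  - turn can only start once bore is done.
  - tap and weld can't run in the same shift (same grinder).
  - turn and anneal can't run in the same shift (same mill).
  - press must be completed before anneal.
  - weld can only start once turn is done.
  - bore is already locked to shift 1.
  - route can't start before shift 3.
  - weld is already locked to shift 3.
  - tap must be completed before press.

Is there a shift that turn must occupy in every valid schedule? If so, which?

bore is fixed at shift 1 and must come before turn, so turn is at least shift 2.
weld is fixed at shift 3 and must come after turn, so turn is at most shift 2.
So turn must be shift 2.

shift 2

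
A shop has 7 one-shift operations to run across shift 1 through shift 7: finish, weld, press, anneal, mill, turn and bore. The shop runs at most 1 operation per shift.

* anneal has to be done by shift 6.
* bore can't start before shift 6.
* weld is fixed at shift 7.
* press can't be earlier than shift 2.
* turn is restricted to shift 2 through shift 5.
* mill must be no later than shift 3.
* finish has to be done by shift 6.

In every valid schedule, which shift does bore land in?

shift 6

Bore is available from shift 6.
So bore is pinned to shift 6.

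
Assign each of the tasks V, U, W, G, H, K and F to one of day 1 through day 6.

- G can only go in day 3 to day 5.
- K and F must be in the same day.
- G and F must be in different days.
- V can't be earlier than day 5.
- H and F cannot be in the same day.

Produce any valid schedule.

H=day 1; F=day 2; V=day 5; G=day 3; K=day 2; U=day 1; W=day 1

Checking: G(day 3) != F(day 2); H(day 1) != F(day 2); K = F = day 2; G=day 3 in [day 3,day 5]; V=day 5 in [day 5,day 6].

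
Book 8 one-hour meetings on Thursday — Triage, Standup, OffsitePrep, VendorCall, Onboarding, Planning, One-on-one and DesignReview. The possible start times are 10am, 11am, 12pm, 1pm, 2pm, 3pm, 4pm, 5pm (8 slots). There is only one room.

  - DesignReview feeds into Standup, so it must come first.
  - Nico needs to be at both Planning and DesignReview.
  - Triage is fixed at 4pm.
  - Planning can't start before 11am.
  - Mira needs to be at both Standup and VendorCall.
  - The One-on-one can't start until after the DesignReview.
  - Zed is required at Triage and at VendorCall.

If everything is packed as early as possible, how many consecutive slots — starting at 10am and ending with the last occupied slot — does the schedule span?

The precedence chain requires at least 2 distinct slots.
With at most 1 per slot and 8 meetings, at least 8 slots are needed.
Triage can't be placed before 4pm — that is slot 7 counting from 10am — so the schedule must run through at least 7 slots.
8 works (last occupied slot: 5pm): for example OffsitePrep -> 2pm, Planning -> 11am, DesignReview -> 10am, Standup -> 12pm, Onboarding -> 5pm, Triage -> 4pm, VendorCall -> 3pm, One-on-one -> 1pm.

8 slots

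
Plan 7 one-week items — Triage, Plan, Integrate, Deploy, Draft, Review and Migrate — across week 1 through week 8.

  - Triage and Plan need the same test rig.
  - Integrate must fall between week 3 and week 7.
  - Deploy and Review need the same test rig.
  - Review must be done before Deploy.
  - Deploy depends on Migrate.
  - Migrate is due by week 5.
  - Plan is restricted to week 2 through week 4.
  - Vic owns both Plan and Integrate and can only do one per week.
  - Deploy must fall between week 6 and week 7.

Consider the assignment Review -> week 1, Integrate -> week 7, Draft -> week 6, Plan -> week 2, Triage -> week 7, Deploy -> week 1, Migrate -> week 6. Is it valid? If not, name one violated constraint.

No — it violates: Deploy depends on Migrate

Deploy must fall between week 6 and week 7 — violated.
Plan is restricted to week 2 through week 4 — holds.
Migrate is due by week 5 — violated.
Deploy and Review need the same test rig — violated.
Triage and Plan need the same test rig — holds.
Integrate must fall between week 3 and week 7 — holds.
Review must be done before Deploy — violated.
Vic owns both Plan and Integrate and can only do one per week — holds.
Deploy depends on Migrate — violated.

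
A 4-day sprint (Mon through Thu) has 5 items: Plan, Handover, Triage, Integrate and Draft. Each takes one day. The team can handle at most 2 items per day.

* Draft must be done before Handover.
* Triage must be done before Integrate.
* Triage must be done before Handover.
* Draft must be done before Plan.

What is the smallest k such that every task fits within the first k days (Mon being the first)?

The precedence chain requires at least 2 distinct days.
With at most 2 per day and 5 tasks, at least 3 days are needed.
3 works (last occupied day: Wed): for example Draft=Mon; Handover=Tue; Integrate=Wed; Triage=Mon; Plan=Tue.

3 days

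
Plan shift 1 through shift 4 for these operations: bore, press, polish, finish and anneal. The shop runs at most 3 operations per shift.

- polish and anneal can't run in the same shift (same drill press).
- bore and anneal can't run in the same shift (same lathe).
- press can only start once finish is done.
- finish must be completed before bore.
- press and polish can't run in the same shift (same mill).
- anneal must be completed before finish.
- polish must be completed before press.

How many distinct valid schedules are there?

10

Splitting on bore: it can be shift 3 (3), shift 4 (7). Listing each branch's schedules as (press, polish, finish, anneal) by shift number:
bore=shift 3: (3,2,2,1) (4,2,2,1) (4,3,2,1) — 3.
bore=shift 4: (3,2,2,1) (4,1,3,2) (4,2,2,1) (4,2,3,1) (4,3,2,1) (4,3,3,1) (4,3,3,2) — 7.
Summing: 3 + 7 = 10.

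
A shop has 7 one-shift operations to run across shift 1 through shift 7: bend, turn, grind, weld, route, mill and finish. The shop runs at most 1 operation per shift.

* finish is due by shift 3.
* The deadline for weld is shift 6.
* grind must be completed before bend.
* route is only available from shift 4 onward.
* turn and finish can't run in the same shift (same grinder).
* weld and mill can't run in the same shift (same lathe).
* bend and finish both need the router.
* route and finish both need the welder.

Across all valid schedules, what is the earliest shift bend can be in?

shift 2

Precedence pushes bend to at least shift 2.
bend at shift 2 is achievable: route -> shift 4, grind -> shift 1, bend -> shift 2, weld -> shift 5, turn -> shift 6, finish -> shift 3, mill -> shift 7.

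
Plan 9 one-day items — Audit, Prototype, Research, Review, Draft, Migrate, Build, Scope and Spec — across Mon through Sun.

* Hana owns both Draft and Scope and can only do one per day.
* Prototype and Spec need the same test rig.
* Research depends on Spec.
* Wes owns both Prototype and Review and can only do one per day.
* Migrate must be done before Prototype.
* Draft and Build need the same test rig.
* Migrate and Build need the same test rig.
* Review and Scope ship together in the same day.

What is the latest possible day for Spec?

Downstream work caps Spec at Sat.
Spec at Sat is achievable: Migrate=Mon, Build=Wed, Review=Mon, Research=Sun, Spec=Sat, Audit=Mon, Prototype=Tue, Scope=Mon, Draft=Tue.

Sat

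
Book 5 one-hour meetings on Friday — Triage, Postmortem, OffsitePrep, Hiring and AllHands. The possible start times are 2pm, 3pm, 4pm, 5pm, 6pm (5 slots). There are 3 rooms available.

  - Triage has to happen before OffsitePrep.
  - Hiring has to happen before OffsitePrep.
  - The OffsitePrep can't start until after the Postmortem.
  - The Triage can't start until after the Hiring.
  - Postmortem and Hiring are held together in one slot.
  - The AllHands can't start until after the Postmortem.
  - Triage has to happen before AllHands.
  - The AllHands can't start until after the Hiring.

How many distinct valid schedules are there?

Splitting on Triage: it can be 3pm (9), 4pm (8), 5pm (3). Listing each branch's schedules as (Postmortem, OffsitePrep, Hiring, AllHands):
Triage=3pm: (2pm,4pm,2pm,4pm) (2pm,4pm,2pm,5pm) (2pm,4pm,2pm,6pm) (2pm,5pm,2pm,4pm) (2pm,5pm,2pm,5pm) (2pm,5pm,2pm,6pm) (2pm,6pm,2pm,4pm) (2pm,6pm,2pm,5pm) (2pm,6pm,2pm,6pm) — 9.
Triage=4pm: (2pm,5pm,2pm,5pm) (2pm,5pm,2pm,6pm) (2pm,6pm,2pm,5pm) (2pm,6pm,2pm,6pm) (3pm,5pm,3pm,5pm) (3pm,5pm,3pm,6pm) (3pm,6pm,3pm,5pm) (3pm,6pm,3pm,6pm) — 8.
Triage=5pm: (2pm,6pm,2pm,6pm) (3pm,6pm,3pm,6pm) (4pm,6pm,4pm,6pm) — 3.
Summing: 9 + 8 + 3 = 20.

20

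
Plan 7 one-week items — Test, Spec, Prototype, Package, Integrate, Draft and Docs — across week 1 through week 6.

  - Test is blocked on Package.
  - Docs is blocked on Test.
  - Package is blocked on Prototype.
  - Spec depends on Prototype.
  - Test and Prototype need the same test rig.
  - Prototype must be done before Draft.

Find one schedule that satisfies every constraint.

Spec=week 2, Draft=week 2, Prototype=week 1, Test=week 3, Docs=week 4, Integrate=week 1, Package=week 2

Checking: Test(week 3) before Docs(week 4); Package(week 2) before Test(week 3); Prototype(week 1) before Draft(week 2); Prototype(week 1) before Package(week 2); Prototype(week 1) before Spec(week 2); Test(week 3) != Prototype(week 1).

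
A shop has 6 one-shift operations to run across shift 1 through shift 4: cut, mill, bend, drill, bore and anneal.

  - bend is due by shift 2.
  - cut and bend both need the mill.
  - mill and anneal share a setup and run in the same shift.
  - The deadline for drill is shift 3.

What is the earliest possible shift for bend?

Bend's own window allows nothing later than shift 2.
bend at shift 1 is achievable: drill=shift 1; mill=shift 1; anneal=shift 1; cut=shift 2; bore=shift 1; bend=shift 1.

shift 1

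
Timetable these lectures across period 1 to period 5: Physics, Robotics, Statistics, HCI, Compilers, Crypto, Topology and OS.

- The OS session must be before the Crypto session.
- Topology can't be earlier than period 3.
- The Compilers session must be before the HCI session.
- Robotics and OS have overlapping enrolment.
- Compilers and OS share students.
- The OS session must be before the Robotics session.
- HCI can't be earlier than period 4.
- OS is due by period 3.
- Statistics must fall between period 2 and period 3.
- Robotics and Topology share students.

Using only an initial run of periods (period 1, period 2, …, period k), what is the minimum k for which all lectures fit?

The precedence chain requires at least 2 distinct periods.
HCI can't be placed before period 4, so the schedule must run through at least period 4.
4 works (last occupied period: period 4): for example Statistics in period 2; Physics in period 1; Robotics in period 2; Topology in period 3; Compilers in period 2; OS in period 1; HCI in period 4; Crypto in period 2.

4 periods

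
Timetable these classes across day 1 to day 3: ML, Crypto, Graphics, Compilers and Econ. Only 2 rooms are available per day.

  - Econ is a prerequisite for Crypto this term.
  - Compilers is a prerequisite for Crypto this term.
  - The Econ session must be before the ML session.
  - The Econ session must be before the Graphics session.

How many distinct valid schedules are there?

8

Splitting on ML: it can be day 2 (4), day 3 (4). Listing each branch's schedules as (Crypto, Graphics, Compilers, Econ) by day number:
ML=day 2: (2,3,1,1) (3,2,1,1) (3,3,1,1) (3,3,2,1) — 4.
ML=day 3: (2,2,1,1) (2,3,1,1) (3,2,1,1) (3,2,2,1) — 4.
Summing: 4 + 4 = 8.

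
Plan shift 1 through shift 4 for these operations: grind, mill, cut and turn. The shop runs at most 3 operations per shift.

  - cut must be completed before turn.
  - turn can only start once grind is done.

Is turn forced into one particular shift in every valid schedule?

No

turn can be shift 2 (e.g. turn=shift 2; mill=shift 1; cut=shift 1; grind=shift 1) or shift 3 (e.g. mill=shift 1, turn=shift 3, cut=shift 1, grind=shift 1).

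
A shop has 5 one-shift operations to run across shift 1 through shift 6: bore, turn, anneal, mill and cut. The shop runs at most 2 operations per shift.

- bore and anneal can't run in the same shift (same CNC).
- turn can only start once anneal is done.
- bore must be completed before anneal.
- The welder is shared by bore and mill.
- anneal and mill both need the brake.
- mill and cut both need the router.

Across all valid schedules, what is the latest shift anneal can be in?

shift 5

Precedence pushes anneal to at least shift 2; downstream work caps anneal at shift 5.
anneal at shift 5 is achievable: turn=shift 6, anneal=shift 5, cut=shift 1, bore=shift 1, mill=shift 2.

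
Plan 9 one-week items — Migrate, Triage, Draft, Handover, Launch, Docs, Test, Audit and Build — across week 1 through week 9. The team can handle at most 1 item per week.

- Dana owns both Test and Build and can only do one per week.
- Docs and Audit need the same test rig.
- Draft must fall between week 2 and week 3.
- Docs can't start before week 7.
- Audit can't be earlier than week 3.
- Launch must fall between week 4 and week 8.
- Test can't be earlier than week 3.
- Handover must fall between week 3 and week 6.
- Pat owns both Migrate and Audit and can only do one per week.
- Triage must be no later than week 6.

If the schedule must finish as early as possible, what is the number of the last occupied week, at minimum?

week 9

With at most 1 per week and 9 work items, at least 9 weeks are needed.
Docs can't be placed before week 7, so the schedule must run through at least week 7.
9 works (last occupied week: week 9): for example Test=week 5; Handover=week 3; Docs=week 7; Draft=week 2; Build=week 9; Triage=week 1; Migrate=week 8; Audit=week 6; Launch=week 4.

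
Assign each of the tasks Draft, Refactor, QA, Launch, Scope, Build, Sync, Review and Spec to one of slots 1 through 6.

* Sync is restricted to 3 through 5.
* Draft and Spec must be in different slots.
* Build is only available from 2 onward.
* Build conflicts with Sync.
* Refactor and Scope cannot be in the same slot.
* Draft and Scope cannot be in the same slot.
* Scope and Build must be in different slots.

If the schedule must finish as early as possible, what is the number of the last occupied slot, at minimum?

slot 3

Sync can't be placed before 3, so the schedule must run through at least slot 3.
3 works (last occupied slot: 3): for example QA in 1; Build in 2; Refactor in 1; Spec in 2; Launch in 1; Sync in 3; Scope in 3; Review in 1; Draft in 1.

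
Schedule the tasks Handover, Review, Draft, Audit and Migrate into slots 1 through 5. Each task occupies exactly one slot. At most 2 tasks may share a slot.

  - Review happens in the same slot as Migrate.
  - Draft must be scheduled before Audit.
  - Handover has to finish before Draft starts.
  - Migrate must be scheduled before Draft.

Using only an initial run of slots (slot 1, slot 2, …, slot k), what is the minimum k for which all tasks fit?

The precedence chain requires at least 3 distinct slots.
With at most 2 per slot and 5 tasks, at least 3 slots are needed.
Could 3 slots be enough, i.e. nothing placed later than 3? No: Draft must come after Handover (at 1 or later) → {2, 3}; Handover must come before Draft (at 3 or earlier) → {1, 2}; Audit must come after Draft (at 2 or later) → {3}; Draft must come before Audit (at 3 or earlier) → {2}; Migrate must come before Draft (at 2 or earlier) → {1}; Review must be in the same slot as Migrate (in {1}) → {1}; Handover can't use 1, already full with Review and Migrate (limit 2) → {2}; Draft must come after Handover (at 2 or later) → nothing is left.
So 3 slots is not enough.
4 works (last occupied slot: 4): for example Audit -> 4, Migrate -> 2, Draft -> 3, Review -> 2, Handover -> 1.

4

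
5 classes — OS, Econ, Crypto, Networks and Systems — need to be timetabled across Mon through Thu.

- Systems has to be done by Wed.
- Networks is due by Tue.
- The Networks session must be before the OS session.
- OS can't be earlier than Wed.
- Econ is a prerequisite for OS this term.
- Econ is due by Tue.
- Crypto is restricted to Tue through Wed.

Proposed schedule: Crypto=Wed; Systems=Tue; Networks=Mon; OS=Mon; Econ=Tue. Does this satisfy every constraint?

Econ is a prerequisite for OS this term — violated.
Systems has to be done by Wed — holds.
Networks is due by Tue — holds.
Econ is due by Tue — holds.
Crypto is restricted to Tue through Wed — holds.
OS can't be earlier than Wed — violated.
The Networks session must be before the OS session — violated.

No. OS can't be earlier than Wed is not satisfied.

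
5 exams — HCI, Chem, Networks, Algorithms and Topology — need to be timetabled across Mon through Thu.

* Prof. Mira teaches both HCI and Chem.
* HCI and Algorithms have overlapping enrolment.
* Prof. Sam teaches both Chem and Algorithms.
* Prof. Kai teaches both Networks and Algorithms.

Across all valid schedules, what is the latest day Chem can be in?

Chem at Thu is achievable: Topology in Mon; HCI in Mon; Chem in Thu; Algorithms in Tue; Networks in Mon.

Thu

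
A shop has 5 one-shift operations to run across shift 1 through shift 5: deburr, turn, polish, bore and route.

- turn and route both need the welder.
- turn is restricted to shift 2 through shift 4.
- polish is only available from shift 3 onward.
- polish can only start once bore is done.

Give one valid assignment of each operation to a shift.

route=shift 1; deburr=shift 1; turn=shift 2; bore=shift 1; polish=shift 3

Checking: bore(shift 1) before polish(shift 3); turn(shift 2) != route(shift 1); turn=shift 2 in [shift 2,shift 4]; polish=shift 3 in [shift 3,shift 5].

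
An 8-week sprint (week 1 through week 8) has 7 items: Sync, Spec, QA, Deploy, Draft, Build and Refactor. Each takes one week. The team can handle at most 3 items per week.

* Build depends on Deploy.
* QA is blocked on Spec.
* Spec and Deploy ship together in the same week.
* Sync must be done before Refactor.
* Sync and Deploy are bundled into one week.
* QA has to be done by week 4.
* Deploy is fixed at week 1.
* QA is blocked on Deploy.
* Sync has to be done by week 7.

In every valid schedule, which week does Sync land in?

week 1

Sync's own window allows nothing later than week 7; Sync must be in the same week as Deploy, which can't be after week 1, so Sync is at most week 1.
So Sync is pinned to week 1.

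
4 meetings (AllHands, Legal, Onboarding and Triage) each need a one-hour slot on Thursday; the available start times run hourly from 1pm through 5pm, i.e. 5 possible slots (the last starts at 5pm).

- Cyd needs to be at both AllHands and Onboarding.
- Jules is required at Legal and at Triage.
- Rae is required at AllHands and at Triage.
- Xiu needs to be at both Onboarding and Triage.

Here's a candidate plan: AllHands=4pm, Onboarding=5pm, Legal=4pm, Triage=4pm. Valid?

Jules is required at Legal and at Triage — violated.
Cyd needs to be at both AllHands and Onboarding — holds.
Rae is required at AllHands and at Triage — violated.
Xiu needs to be at both Onboarding and Triage — holds.

No — it violates: Rae is required at AllHands and at Triage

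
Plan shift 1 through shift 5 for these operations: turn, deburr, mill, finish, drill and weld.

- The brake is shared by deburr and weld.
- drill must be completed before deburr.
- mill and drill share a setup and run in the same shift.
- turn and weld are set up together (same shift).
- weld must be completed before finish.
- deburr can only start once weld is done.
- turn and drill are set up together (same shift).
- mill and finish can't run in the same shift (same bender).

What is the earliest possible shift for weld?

shift 1

Downstream work caps weld at shift 4.
weld at shift 1 is achievable: drill in shift 1, weld in shift 1, turn in shift 1, mill in shift 1, deburr in shift 2, finish in shift 2.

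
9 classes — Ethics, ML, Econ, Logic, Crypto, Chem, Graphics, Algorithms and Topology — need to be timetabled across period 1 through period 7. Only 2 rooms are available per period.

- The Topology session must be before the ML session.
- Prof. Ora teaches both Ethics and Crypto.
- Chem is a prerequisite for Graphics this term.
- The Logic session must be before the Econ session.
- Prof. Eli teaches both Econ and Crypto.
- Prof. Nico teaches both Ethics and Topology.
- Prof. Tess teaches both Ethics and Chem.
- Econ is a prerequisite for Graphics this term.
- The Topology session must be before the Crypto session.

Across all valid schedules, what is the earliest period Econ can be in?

Precedence pushes Econ to at least period 2; downstream work caps Econ at period 6.
Econ at period 2 is achievable: Econ=period 2; Graphics=period 3; Chem=period 2; Topology=period 1; Ethics=period 5; Algorithms=period 4; ML=period 3; Crypto=period 4; Logic=period 1.

period 2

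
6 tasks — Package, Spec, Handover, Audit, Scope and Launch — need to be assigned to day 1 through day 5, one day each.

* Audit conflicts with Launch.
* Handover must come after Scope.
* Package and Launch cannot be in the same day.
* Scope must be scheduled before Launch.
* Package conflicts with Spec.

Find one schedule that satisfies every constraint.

Scope in day 1; Audit in day 1; Spec in day 2; Launch in day 2; Package in day 1; Handover in day 2

Checking: Scope(day 1) before Handover(day 2); Scope(day 1) before Launch(day 2); Audit(day 1) != Launch(day 2); Package(day 1) != Spec(day 2); Package(day 1) != Launch(day 2).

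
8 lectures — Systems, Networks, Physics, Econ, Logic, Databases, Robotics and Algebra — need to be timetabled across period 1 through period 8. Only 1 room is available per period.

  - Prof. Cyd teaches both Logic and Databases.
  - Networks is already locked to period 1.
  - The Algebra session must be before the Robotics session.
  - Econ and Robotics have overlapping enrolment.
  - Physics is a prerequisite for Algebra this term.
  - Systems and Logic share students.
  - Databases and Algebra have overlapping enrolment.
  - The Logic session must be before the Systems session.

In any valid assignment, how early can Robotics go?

Precedence pushes Robotics to at least period 3.
Robotics at period 4 is achievable: Networks -> period 1, Logic -> period 5, Databases -> period 8, Algebra -> period 3, Robotics -> period 4, Physics -> period 2, Systems -> period 6, Econ -> period 7.
Nothing earlier works — the conflict and capacity constraints rule out every period before period 4.

period 4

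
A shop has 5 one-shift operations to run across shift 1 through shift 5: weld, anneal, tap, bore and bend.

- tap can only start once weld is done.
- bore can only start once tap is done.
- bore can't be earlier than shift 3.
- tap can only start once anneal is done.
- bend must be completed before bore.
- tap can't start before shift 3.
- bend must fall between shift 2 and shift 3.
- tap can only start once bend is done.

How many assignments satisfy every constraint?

26

Splitting on weld: it can be shift 1 (10), shift 2 (10), shift 3 (6). Listing each branch's schedules as (anneal, tap, bore, bend) by shift number:
weld=shift 1: (1,3,4,2) (1,3,5,2) (1,4,5,2) (1,4,5,3) (2,3,4,2) (2,3,5,2) (2,4,5,2) (2,4,5,3) (3,4,5,2) (3,4,5,3) — 10.
weld=shift 2: (1,3,4,2) (1,3,5,2) (1,4,5,2) (1,4,5,3) (2,3,4,2) (2,3,5,2) (2,4,5,2) (2,4,5,3) (3,4,5,2) (3,4,5,3) — 10.
weld=shift 3: (1,4,5,2) (1,4,5,3) (2,4,5,2) (2,4,5,3) (3,4,5,2) (3,4,5,3) — 6.
Summing: 10 + 10 + 6 = 26.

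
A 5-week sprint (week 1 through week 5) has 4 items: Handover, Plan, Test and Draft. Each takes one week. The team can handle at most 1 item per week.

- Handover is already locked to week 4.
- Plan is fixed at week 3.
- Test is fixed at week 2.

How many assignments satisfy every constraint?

Enumerating: Plan=week 3; Draft=week 1; Handover=week 4; Test=week 2 | Test=week 2; Plan=week 3; Handover=week 4; Draft=week 5.

2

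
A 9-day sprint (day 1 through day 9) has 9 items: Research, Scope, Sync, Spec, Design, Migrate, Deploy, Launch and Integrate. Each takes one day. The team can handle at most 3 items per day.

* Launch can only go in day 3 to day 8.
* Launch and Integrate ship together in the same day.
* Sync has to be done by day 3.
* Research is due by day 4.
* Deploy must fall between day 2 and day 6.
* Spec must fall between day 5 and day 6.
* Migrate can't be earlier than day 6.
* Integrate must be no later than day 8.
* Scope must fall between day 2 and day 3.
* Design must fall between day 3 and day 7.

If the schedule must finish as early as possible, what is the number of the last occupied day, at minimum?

With at most 3 per day and 9 tasks, at least 3 days are needed.
Migrate can't be placed before day 6, so the schedule must run through at least day 6.
6 works (last occupied day: day 6): for example Sync -> day 1, Spec -> day 5, Migrate -> day 6, Scope -> day 2, Deploy -> day 2, Design -> day 3, Integrate -> day 3, Launch -> day 3, Research -> day 1.

day 6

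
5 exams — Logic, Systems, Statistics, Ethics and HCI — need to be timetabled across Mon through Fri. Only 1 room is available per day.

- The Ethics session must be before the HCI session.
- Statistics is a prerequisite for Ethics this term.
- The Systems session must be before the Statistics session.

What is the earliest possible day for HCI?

Precedence pushes HCI to at least Thu.
HCI at Thu is achievable: HCI -> Thu, Ethics -> Wed, Systems -> Mon, Logic -> Fri, Statistics -> Tue.

Thu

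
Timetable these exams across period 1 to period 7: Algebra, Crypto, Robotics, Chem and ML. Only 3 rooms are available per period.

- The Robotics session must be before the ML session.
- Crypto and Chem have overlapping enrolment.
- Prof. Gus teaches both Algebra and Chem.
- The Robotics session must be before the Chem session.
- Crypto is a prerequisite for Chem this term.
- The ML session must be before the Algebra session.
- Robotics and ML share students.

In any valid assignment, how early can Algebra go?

Precedence pushes Algebra to at least period 3.
Algebra at period 3 is achievable: ML in period 2; Algebra in period 3; Chem in period 2; Crypto in period 1; Robotics in period 1.

period 3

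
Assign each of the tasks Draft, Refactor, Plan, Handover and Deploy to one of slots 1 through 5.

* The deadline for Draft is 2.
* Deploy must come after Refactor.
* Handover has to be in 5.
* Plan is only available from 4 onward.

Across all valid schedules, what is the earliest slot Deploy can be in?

2

Precedence pushes Deploy to at least 2.
Deploy at 2 is achievable: Draft -> 1; Deploy -> 2; Refactor -> 1; Plan -> 4; Handover -> 5.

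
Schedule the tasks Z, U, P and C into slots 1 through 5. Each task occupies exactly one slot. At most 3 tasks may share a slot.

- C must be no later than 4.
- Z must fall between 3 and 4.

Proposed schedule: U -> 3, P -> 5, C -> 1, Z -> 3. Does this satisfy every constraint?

Valid

At most 3 tasks may share a slot — holds.
Z must fall between 3 and 4 — holds.
C must be no later than 4 — holds.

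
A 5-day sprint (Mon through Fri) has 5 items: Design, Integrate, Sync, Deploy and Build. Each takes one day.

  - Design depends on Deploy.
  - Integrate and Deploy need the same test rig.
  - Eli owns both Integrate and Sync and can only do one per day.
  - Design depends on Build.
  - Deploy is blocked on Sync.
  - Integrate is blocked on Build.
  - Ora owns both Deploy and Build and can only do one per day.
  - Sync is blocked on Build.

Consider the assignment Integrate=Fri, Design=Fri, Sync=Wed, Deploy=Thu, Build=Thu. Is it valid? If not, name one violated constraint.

No — it violates: Ora owns both Deploy and Build and can only do one per day

Ora owns both Deploy and Build and can only do one per day — violated.
Eli owns both Integrate and Sync and can only do one per day — holds.
Integrate and Deploy need the same test rig — holds.
Design depends on Build — holds.
Design depends on Deploy — holds.
Sync is blocked on Build — violated.
Deploy is blocked on Sync — holds.
Integrate is blocked on Build — holds.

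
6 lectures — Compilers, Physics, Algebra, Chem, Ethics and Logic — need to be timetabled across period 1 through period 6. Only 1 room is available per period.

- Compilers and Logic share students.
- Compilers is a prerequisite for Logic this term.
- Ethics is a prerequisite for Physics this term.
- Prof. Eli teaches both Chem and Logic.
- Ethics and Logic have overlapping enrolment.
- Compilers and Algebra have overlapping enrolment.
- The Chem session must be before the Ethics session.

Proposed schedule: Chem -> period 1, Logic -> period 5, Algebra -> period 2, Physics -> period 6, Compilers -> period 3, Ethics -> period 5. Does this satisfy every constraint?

Only 1 room is available per period — violated.
Compilers is a prerequisite for Logic this term — holds.
Ethics and Logic have overlapping enrolment — violated.
Compilers and Logic share students — holds.
Compilers and Algebra have overlapping enrolment — holds.
Ethics is a prerequisite for Physics this term — holds.
The Chem session must be before the Ethics session — holds.
Prof. Eli teaches both Chem and Logic — holds.

No. Ethics and Logic have overlapping enrolment is not satisfied.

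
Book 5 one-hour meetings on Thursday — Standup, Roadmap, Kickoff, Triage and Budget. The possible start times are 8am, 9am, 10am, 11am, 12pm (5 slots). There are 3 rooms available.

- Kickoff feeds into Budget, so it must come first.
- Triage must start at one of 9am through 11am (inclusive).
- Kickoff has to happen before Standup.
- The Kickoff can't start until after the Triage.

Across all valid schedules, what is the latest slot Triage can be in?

10am

Triage is available from 9am; Triage's own window allows nothing later than 11am; downstream work caps Triage at 10am.
Triage at 10am is achievable: Roadmap=8am, Kickoff=11am, Standup=12pm, Triage=10am, Budget=12pm.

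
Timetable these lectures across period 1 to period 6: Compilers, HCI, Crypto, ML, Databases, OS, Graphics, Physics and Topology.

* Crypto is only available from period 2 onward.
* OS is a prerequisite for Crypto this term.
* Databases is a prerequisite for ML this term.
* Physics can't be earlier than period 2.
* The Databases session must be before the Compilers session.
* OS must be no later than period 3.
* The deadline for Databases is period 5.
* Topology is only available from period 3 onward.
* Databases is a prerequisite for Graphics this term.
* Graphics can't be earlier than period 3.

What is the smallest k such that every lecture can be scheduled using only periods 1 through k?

3

The precedence chain requires at least 2 distinct periods.
Graphics can't be placed before period 3, so the schedule must run through at least period 3.
3 works (last occupied period: period 3): for example Compilers in period 2; Physics in period 2; Crypto in period 2; Databases in period 1; OS in period 1; HCI in period 1; ML in period 2; Topology in period 3; Graphics in period 3.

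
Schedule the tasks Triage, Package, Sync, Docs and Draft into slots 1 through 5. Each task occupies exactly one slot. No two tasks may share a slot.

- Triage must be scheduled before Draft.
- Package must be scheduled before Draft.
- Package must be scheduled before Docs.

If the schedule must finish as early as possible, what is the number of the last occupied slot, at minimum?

The precedence chain requires at least 2 distinct slots.
With at most 1 per slot and 5 tasks, at least 5 slots are needed.
5 works (last occupied slot: 5): for example Package=1, Triage=2, Docs=4, Draft=3, Sync=5.

5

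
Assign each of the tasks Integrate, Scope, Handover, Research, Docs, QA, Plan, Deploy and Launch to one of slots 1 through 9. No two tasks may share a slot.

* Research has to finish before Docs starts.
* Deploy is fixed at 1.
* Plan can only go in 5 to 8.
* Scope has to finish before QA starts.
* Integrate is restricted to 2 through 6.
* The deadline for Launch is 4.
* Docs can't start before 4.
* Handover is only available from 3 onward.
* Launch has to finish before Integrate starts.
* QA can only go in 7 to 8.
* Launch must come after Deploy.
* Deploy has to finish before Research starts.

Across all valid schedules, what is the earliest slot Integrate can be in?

3

Integrate is available from 2; precedence pushes Integrate to at least 3; Integrate's own window allows nothing later than 6.
Integrate at 3 is achievable: Deploy -> 1, Launch -> 2, Plan -> 5, Research -> 4, Integrate -> 3, Scope -> 6, Docs -> 8, QA -> 7, Handover -> 9.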